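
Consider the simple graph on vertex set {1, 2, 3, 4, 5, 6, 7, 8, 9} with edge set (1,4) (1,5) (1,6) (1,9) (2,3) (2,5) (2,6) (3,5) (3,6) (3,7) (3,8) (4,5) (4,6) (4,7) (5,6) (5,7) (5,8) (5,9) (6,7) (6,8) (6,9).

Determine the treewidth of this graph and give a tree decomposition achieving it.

Treewidth 3.
One optimal decomposition is:
Bags: B1 = {3, 5, 6, 7}  B2 = {4, 5, 6, 7}  B3 = {1, 4, 5, 6}  B4 = {2, 3, 5, 6}  B5 = {3, 5, 6, 8}  B6 = {1, 5, 6, 9}
Tree: B1–B2, B2–B3, B1–B4, B4–B5, B3–B6

Every bag has size at most 4, so the width is 4 − 1 = 3 and tw(G) ≤ 3. On the other hand G contains the 4-clique {1, 5, 6, 9}. A clique must lie in a single bag of any decomposition, so no decomposition can have width below 3. Hence tw(G) = 3 exactly.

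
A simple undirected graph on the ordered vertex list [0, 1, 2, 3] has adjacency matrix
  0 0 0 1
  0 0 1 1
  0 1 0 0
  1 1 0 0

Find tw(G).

A width-1 tree decomposition is:
Bags: B1 = {0, 3}  B2 = {1, 3}  B3 = {1, 2}
Tree: B1–B2, B2–B3
The largest bag has 2 vertices, giving width 1; this decomposition certifies tw(G) ≤ 1. Any graph with an edge has treewidth ≥ 1, and G has the edge 0–3. Combining the bounds, tw(G) = 1.

1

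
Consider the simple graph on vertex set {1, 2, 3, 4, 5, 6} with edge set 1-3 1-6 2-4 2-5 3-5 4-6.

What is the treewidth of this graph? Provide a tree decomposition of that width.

The largest bag has 3 vertices, giving width 2; this decomposition certifies tw(G) ≤ 2. For the lower bound, G contains the cycle 2–4–6–1–3–5–2, so G is not a forest; only forests have treewidth ≤ 1, hence tw(G) ≥ 2. The upper and lower bounds meet at 2, so that is the treewidth.

Treewidth 2.
One such decomposition:
Bags: B1 = {2, 4, 6}  B2 = {1, 2, 6}  B3 = {1, 2, 3}  B4 = {2, 3, 5}
Tree: B1–B2, B2–B3, B3–B4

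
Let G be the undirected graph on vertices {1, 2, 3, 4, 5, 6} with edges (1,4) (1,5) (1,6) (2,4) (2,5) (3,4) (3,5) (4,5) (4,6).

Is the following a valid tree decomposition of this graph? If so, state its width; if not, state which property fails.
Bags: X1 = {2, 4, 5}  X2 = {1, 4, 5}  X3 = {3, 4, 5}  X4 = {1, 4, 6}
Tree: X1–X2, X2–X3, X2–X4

Vertex coverage: the bags together contain {1, 2, 3, 4, 5, 6}, the full vertex set. Edge coverage: each edge of G has both endpoints in at least one bag. Running intersection: for every vertex, the bags containing it form a connected subtree. All three properties hold, so this is a valid tree decomposition of width max|bag| − 1 = 2, and hence tw(G) ≤ 2.

Yes; width 2.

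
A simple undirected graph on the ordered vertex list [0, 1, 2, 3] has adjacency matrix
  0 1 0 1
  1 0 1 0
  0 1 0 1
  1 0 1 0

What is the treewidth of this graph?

2

A width-2 tree decomposition is:
Bags: B1 = {0, 1, 3}  B2 = {1, 2, 3}
Tree: B1–B2
The largest bag has 3 vertices, giving width 2; this decomposition certifies tw(G) ≤ 2. Since 3–0–1–2–3 is a cycle in G, G is not acyclic. Forests are exactly the graphs of treewidth ≤ 1, so tw(G) ≥ 2. The upper and lower bounds meet at 2, so that is the treewidth.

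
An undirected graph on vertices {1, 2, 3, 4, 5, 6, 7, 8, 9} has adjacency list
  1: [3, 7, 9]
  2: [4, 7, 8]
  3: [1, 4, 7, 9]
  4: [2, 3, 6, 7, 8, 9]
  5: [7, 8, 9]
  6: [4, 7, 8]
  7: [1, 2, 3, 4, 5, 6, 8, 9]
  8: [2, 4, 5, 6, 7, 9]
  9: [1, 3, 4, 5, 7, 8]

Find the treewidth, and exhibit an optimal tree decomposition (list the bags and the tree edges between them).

Treewidth 3.
One such decomposition:
Bags: B1 = {3, 4, 7, 9}  B2 = {4, 7, 8, 9}  B3 = {1, 3, 7, 9}  B4 = {5, 7, 8, 9}  B5 = {4, 6, 7, 8}  B6 = {2, 4, 7, 8}
Tree: B1–B2, B1–B3, B2–B4, B2–B5, B5–B6

Every bag has size at most 4, so the width is 4 − 1 = 3 and tw(G) ≤ 3. On the other hand G contains the 4-clique {1, 3, 7, 9}. A clique must lie in a single bag of any decomposition, so no decomposition can have width below 3. Therefore the treewidth is 3.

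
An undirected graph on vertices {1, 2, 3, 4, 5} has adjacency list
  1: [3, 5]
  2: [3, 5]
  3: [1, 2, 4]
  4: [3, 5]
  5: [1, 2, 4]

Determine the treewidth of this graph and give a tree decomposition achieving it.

The largest bag has 3 vertices, giving width 2; this decomposition certifies tw(G) ≤ 2. For the lower bound, G contains the cycle 3–4–5–2–3, so G is not a forest; only forests have treewidth ≤ 1, hence tw(G) ≥ 2. Hence tw(G) = 2 exactly.

Treewidth 2.
One such decomposition:
Bags: B1 = {3, 4, 5}  B2 = {2, 3, 5}  B3 = {1, 3, 5}
Tree: B1–B2, B2–B3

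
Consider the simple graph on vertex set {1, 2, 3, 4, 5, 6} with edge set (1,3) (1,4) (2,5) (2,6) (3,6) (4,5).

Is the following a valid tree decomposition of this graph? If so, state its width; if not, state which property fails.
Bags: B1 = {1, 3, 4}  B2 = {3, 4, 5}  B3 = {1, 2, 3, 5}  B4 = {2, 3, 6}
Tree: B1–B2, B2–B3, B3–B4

No — bags containing vertex 1 are not connected in the tree.

A tree decomposition must satisfy three properties: every vertex lies in some bag; for every edge, both endpoints lie together in some bag; and for every vertex, the bags containing it form a connected subtree. Here bags containing vertex 1 are not connected in the tree, so the decomposition is invalid.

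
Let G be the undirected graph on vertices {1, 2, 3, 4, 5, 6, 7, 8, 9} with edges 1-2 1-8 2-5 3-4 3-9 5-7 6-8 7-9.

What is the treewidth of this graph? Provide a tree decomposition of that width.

Treewidth 1.
Bags: B1 = {6, 8}  B2 = {1, 8}  B3 = {1, 2}  B4 = {2, 5}  B5 = {5, 7}  B6 = {7, 9}  B7 = {3, 9}  B8 = {3, 4}
Tree: B1–B2, B2–B3, B3–B4, B4–B5, B5–B6, B6–B7, B7–B8

Each bag holds 2 vertices, so the decomposition has width 1, which upper-bounds the treewidth. Since G has at least one edge (e.g. 6–8), it is not an edgeless graph, so tw(G) ≥ 1. The upper and lower bounds meet at 1, so that is the treewidth.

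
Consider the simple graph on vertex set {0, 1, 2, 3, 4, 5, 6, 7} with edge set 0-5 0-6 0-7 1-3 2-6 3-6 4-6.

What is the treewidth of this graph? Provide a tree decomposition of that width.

Every bag has size at most 2, so the width is 2 − 1 = 1 and tw(G) ≤ 1. Any graph with an edge has treewidth ≥ 1, and G has the edge 2–6. Combining the bounds, tw(G) = 1.

Treewidth 1.
One optimal decomposition is:
Bags: B1 = {2, 6}  B2 = {4, 6}  B3 = {3, 6}  B4 = {0, 6}  B5 = {1, 3}  B6 = {0, 5}  B7 = {0, 7}
Tree: B1–B2, B2–B3, B1–B4, B3–B5, B4–B6, B4–B7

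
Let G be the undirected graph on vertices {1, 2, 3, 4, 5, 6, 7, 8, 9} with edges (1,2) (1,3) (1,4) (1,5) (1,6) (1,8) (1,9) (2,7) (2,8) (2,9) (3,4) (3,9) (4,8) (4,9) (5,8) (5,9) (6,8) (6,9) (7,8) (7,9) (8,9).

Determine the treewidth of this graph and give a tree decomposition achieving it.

Treewidth 3.
Bags: B1 = {1, 2, 8, 9}  B2 = {1, 4, 8, 9}  B3 = {1, 3, 4, 9}  B4 = {2, 7, 8, 9}  B5 = {1, 6, 8, 9}  B6 = {1, 5, 8, 9}
Tree: B1–B2, B2–B3, B1–B4, B2–B5, B5–B6

The largest bag has 4 vertices, giving width 3; this decomposition certifies tw(G) ≤ 3. For the lower bound, the 4 vertices {1, 2, 8, 9} are pairwise adjacent, and any tree decomposition puts a clique entirely inside one bag — forcing width ≥ 3. The upper and lower bounds meet at 3, so that is the treewidth.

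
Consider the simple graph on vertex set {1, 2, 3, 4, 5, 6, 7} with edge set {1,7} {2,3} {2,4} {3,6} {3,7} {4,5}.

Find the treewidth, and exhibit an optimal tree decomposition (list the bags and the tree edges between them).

Treewidth 1.
One optimal decomposition is:
Bags: B1 = {3, 7}  B2 = {2, 3}  B3 = {2, 4}  B4 = {4, 5}  B5 = {1, 7}  B6 = {3, 6}
Tree: B1–B2, B2–B3, B3–B4, B1–B5, B2–B6

Each bag holds 2 vertices, so the decomposition has width 1, which upper-bounds the treewidth. Since G has at least one edge (e.g. 3–7), it is not an edgeless graph, so tw(G) ≥ 1. Hence tw(G) = 1 exactly.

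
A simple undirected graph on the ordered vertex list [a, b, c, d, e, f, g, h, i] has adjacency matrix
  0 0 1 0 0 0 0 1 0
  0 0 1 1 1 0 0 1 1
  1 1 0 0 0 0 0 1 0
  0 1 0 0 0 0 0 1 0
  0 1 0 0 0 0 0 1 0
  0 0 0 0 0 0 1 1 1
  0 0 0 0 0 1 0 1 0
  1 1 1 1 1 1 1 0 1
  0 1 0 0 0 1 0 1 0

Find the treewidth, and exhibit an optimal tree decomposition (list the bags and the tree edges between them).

Treewidth 2.
Bags: B1 = {b, d, h}  B2 = {b, h, i}  B3 = {b, c, h}  B4 = {f, h, i}  B5 = {b, e, h}  B6 = {a, c, h}  B7 = {f, g, h}
Tree: B1–B2, B2–B3, B2–B4, B3–B5, B3–B6, B4–B7

The largest bag has 3 vertices, giving width 2; this decomposition certifies tw(G) ≤ 2. On the other hand G contains the 3-clique {f, g, h}. A clique must lie in a single bag of any decomposition, so no decomposition can have width below 2. Hence tw(G) = 2 exactly.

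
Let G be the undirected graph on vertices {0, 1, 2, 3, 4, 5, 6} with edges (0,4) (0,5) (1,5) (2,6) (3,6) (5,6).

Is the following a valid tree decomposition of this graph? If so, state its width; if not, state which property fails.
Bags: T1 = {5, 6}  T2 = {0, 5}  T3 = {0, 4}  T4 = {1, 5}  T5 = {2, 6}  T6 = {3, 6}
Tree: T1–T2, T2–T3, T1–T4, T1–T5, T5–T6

Yes; width 1.

Checking the three conditions: (i) the bags cover all of {0, 1, 2, 3, 4, 5, 6}; (ii) for each edge, some bag contains both endpoints; (iii) the bags containing any fixed vertex form a subtree. All hold, so the decomposition is valid with width 2 − 1 = 1.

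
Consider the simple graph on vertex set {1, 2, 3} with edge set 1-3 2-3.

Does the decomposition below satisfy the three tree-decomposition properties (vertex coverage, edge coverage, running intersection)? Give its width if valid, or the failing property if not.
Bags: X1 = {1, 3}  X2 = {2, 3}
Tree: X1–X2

Yes; width 1.

Every vertex of G appears in some bag (union = {1, 2, 3}); every edge is covered by a bag; and for each vertex v the set of bags containing v is connected in the bag tree. The decomposition is therefore valid. The largest bag has 2 vertices, so the width is 1.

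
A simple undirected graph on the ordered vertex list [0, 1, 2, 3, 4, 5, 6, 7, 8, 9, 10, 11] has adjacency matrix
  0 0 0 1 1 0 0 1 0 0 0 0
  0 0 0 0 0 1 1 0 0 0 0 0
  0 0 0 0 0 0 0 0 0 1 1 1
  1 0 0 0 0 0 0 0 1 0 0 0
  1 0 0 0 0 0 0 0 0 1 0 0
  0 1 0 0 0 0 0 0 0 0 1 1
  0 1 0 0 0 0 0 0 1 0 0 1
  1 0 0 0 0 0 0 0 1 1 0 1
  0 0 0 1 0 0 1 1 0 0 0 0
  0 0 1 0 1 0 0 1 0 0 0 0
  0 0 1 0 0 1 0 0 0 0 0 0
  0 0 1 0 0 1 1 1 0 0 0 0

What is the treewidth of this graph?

3

A width-3 tree decomposition is:
Bags: B1 = {1, 5, 6, 10}  B2 = {5, 6, 10, 11}  B3 = {2, 6, 10, 11}  B4 = {2, 6, 8, 11}  B5 = {2, 7, 8, 11}  B6 = {2, 7, 8, 9}  B7 = {3, 7, 8, 9}  B8 = {0, 3, 7, 9}  B9 = {0, 3, 4, 9}
Tree: B1–B2, B2–B3, B3–B4, B4–B5, B5–B6, B6–B7, B7–B8, B8–B9
The largest bag has 4 vertices, giving width 3; this decomposition certifies tw(G) ≤ 3. For the lower bound: the 4 vertex sets {1,5,10}, {6}, {11}, {2,7,8,9} are disjoint, each induces a connected subgraph, and every pair is joined by at least one edge of G. Contracting each set to a single vertex therefore yields K_{4} as a minor, and since treewidth is minor-monotone, tw(G) ≥ tw(K_{4}) = 3. The upper and lower bounds meet at 3, so that is the treewidth.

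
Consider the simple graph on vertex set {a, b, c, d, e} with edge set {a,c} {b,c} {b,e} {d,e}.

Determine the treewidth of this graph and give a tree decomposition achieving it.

Treewidth 1.
One optimal decomposition is:
Bags: B1 = {d, e}  B2 = {b, e}  B3 = {b, c}  B4 = {a, c}
Tree: B1–B2, B2–B3, B3–B4

Every bag has size at most 2, so the width is 2 − 1 = 1 and tw(G) ≤ 1. G has an edge, so its treewidth is at least 1. The upper and lower bounds meet at 1, so that is the treewidth.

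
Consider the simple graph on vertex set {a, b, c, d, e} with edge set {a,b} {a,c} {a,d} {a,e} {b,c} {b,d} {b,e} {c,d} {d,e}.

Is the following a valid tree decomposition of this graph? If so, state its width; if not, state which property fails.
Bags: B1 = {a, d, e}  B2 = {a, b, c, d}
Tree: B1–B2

No — edge (b,e) lies in no bag.

A tree decomposition must satisfy three properties: every vertex lies in some bag; for every edge, both endpoints lie together in some bag; and for every vertex, the bags containing it form a connected subtree. Here edge (b,e) lies in no bag, so the decomposition is invalid.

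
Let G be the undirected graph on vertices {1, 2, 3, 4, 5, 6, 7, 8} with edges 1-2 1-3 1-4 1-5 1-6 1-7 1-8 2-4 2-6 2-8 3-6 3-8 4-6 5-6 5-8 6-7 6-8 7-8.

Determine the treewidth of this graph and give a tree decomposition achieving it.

Treewidth 3.
Bags: B1 = {1, 5, 6, 8}  B2 = {1, 2, 6, 8}  B3 = {1, 2, 4, 6}  B4 = {1, 6, 7, 8}  B5 = {1, 3, 6, 8}
Tree: B1–B2, B2–B3, B1–B4, B1–B5

The largest bag has 4 vertices, giving width 3; this decomposition certifies tw(G) ≤ 3. For the lower bound, the 4 vertices {1, 2, 6, 8} are pairwise adjacent, and any tree decomposition puts a clique entirely inside one bag — forcing width ≥ 3. Hence tw(G) = 3 exactly.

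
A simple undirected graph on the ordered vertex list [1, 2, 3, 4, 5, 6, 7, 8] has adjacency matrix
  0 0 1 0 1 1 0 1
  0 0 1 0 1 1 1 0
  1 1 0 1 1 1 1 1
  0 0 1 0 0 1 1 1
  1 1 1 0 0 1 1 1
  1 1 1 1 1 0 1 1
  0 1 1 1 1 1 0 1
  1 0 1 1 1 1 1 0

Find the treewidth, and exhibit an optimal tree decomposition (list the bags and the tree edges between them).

Treewidth 4.
Bags: B1 = {2, 3, 5, 6, 7}  B2 = {3, 5, 6, 7, 8}  B3 = {1, 3, 5, 6, 8}  B4 = {3, 4, 6, 7, 8}
Tree: B1–B2, B2–B3, B2–B4

The largest bag has 5 vertices, giving width 4; this decomposition certifies tw(G) ≤ 4. For the lower bound, the 5 vertices {3, 4, 6, 7, 8} are pairwise adjacent, and any tree decomposition puts a clique entirely inside one bag — forcing width ≥ 4. Combining the bounds, tw(G) = 4.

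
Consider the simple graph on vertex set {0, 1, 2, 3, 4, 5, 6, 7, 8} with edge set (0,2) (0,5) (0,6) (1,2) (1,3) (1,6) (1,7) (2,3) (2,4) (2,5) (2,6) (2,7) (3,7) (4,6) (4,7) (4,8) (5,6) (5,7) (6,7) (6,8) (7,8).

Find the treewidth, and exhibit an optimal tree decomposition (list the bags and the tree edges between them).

Every bag has size at most 4, so the width is 4 − 1 = 3 and tw(G) ≤ 3. On the other hand G contains the 4-clique {4, 6, 7, 8}. A clique must lie in a single bag of any decomposition, so no decomposition can have width below 3. Combining the bounds, tw(G) = 3.

Treewidth 3.
Bags: B1 = {2, 4, 6, 7}  B2 = {1, 2, 6, 7}  B3 = {4, 6, 7, 8}  B4 = {1, 2, 3, 7}  B5 = {2, 5, 6, 7}  B6 = {0, 2, 5, 6}
Tree: B1–B2, B1–B3, B2–B4, B1–B5, B5–B6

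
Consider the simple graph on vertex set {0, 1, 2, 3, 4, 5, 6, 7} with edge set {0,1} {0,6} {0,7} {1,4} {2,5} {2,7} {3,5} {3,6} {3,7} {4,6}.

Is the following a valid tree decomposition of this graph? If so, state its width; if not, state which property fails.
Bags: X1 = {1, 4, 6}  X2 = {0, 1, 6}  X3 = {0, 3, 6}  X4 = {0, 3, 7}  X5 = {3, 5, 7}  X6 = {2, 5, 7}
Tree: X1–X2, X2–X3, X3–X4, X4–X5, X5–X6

Vertex coverage: the bags together contain {0, 1, 2, 3, 4, 5, 6, 7}, the full vertex set. Edge coverage: each edge of G has both endpoints in at least one bag. Running intersection: for every vertex, the bags containing it form a connected subtree. All three properties hold, so this is a valid tree decomposition of width max|bag| − 1 = 2, and hence tw(G) ≤ 2.

Yes; width 2.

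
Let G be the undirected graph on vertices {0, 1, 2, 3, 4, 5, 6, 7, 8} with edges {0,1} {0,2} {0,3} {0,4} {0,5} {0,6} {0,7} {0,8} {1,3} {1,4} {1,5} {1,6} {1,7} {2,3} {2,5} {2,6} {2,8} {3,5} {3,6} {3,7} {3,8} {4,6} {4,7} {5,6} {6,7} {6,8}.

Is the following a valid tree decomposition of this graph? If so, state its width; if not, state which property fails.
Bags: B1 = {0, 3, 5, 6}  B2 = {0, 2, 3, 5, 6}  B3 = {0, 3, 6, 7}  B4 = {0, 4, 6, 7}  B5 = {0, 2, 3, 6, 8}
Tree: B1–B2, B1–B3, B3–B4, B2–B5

A tree decomposition must satisfy three properties: every vertex lies in some bag; for every edge, both endpoints lie together in some bag; and for every vertex, the bags containing it form a connected subtree. Here vertex 1 appears in no bag, so the decomposition is invalid.

No — vertex 1 appears in no bag.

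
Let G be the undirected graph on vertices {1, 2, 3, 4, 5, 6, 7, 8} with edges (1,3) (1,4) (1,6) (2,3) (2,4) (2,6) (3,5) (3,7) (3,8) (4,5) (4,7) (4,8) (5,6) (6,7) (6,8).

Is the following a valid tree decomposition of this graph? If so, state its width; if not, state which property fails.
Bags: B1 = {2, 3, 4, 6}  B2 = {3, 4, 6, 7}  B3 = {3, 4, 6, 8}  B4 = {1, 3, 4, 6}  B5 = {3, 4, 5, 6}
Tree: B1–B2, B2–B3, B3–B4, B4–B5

Vertex coverage: the bags together contain {1, 2, 3, 4, 5, 6, 7, 8}, the full vertex set. Edge coverage: each edge of G has both endpoints in at least one bag. Running intersection: for every vertex, the bags containing it form a connected subtree. All three properties hold, so this is a valid tree decomposition of width max|bag| − 1 = 3, and hence tw(G) ≤ 3.

Yes; width 3.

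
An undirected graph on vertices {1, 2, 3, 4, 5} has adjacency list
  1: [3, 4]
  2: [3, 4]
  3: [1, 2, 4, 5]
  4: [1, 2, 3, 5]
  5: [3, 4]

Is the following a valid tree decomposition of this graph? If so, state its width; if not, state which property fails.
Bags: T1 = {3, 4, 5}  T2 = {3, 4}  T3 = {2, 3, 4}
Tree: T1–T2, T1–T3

No — vertex 1 appears in no bag.

A tree decomposition must satisfy three properties: every vertex lies in some bag; for every edge, both endpoints lie together in some bag; and for every vertex, the bags containing it form a connected subtree. Here vertex 1 appears in no bag, so the decomposition is invalid.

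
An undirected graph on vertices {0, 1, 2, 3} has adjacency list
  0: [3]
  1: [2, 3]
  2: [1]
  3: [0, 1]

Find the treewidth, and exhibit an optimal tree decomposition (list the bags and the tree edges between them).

Each bag holds 2 vertices, so the decomposition has width 1, which upper-bounds the treewidth. Since G has at least one edge (e.g. 1–3), it is not an edgeless graph, so tw(G) ≥ 1. Therefore the treewidth is 1.

Treewidth 1.
Bags: B1 = {1, 3}  B2 = {1, 2}  B3 = {0, 3}
Tree: B1–B2, B1–B3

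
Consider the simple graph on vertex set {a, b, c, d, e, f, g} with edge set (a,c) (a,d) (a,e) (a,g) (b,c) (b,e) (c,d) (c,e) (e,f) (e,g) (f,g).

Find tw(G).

2

A width-2 tree decomposition is:
Bags: B1 = {a, c, e}  B2 = {b, c, e}  B3 = {a, e, g}  B4 = {e, f, g}  B5 = {a, c, d}
Tree: B1–B2, B1–B3, B3–B4, B1–B5
Every bag has size at most 3, so the width is 3 − 1 = 2 and tw(G) ≤ 2. For the lower bound, the 3 vertices {a, c, d} are pairwise adjacent, and any tree decomposition puts a clique entirely inside one bag — forcing width ≥ 2. Combining the bounds, tw(G) = 2.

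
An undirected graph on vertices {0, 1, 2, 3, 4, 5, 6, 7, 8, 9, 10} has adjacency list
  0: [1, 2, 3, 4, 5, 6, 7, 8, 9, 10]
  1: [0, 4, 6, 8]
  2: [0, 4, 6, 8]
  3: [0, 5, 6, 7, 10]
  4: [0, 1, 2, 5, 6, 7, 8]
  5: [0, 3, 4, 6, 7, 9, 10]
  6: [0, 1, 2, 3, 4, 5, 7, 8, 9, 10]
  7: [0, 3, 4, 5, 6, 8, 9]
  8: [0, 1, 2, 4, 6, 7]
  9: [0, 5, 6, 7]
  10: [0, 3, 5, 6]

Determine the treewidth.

4

A width-4 tree decomposition is:
Bags: B1 = {0, 5, 6, 7, 9}  B2 = {0, 3, 5, 6, 7}  B3 = {0, 4, 5, 6, 7}  B4 = {0, 4, 6, 7, 8}  B5 = {0, 2, 4, 6, 8}  B6 = {0, 1, 4, 6, 8}  B7 = {0, 3, 5, 6, 10}
Tree: B1–B2, B1–B3, B3–B4, B4–B5, B5–B6, B2–B7
Each bag holds 5 vertices, so the decomposition has width 4, which upper-bounds the treewidth. On the other hand G contains the 5-clique {0, 5, 6, 7, 9}. A clique must lie in a single bag of any decomposition, so no decomposition can have width below 4. The upper and lower bounds meet at 4, so that is the treewidth.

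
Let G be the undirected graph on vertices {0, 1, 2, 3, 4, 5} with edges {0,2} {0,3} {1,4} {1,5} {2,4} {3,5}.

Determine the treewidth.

A width-2 tree decomposition is:
Bags: B1 = {0, 2, 3}  B2 = {2, 3, 5}  B3 = {1, 2, 5}  B4 = {1, 2, 4}
Tree: B1–B2, B2–B3, B3–B4
Every bag has size at most 3, so the width is 3 − 1 = 2 and tw(G) ≤ 2. Since 2–0–3–5–1–4–2 is a cycle in G, G is not acyclic. Forests are exactly the graphs of treewidth ≤ 1, so tw(G) ≥ 2. Combining the bounds, tw(G) = 2.

2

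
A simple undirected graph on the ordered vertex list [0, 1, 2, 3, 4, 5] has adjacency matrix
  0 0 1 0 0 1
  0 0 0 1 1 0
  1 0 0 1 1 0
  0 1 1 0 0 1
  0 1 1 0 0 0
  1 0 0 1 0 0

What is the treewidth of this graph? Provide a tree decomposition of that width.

Treewidth 2.
One optimal decomposition is:
Bags: B1 = {0, 3, 5}  B2 = {0, 2, 3}  B3 = {1, 2, 3}  B4 = {1, 2, 4}
Tree: B1–B2, B2–B3, B3–B4

Every bag has size at most 3, so the width is 3 − 1 = 2 and tw(G) ≤ 2. For the lower bound, G contains the cycle 5–0–2–3–5, so G is not a forest; only forests have treewidth ≤ 1, hence tw(G) ≥ 2. Hence tw(G) = 2 exactly.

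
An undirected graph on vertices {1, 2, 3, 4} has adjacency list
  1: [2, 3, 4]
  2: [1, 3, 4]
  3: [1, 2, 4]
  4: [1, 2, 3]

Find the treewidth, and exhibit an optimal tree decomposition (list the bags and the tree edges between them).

With just one bag of size 4, the width is 4 − 1 = 3, so tw(G) ≤ 3. Conversely, {1, 2, 3, 4} is a clique of size 4, and the vertices of any clique must share a bag in every tree decomposition; so some bag has ≥ 4 vertices and tw(G) ≥ 3. Combining the bounds, tw(G) = 3.

Treewidth 3.
One optimal decomposition is:
Bags: B1 = {1, 2, 3, 4}
Tree: (single bag)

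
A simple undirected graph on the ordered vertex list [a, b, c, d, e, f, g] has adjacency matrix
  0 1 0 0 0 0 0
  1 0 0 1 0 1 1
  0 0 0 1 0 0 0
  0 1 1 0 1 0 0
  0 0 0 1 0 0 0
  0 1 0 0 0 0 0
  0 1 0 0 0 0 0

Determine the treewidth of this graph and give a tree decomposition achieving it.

Treewidth 1.
Bags: B1 = {d, e}  B2 = {b, d}  B3 = {c, d}  B4 = {b, g}  B5 = {b, f}  B6 = {a, b}
Tree: B1–B2, B2–B3, B2–B4, B2–B5, B4–B6

Each bag holds 2 vertices, so the decomposition has width 1, which upper-bounds the treewidth. Since G has at least one edge (e.g. e–d), it is not an edgeless graph, so tw(G) ≥ 1. Combining the bounds, tw(G) = 1.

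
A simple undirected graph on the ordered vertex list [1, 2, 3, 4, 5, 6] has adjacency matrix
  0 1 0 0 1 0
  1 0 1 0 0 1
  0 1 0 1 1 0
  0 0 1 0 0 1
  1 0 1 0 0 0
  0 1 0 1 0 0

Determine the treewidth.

A width-2 tree decomposition is:
Bags: B1 = {1, 3, 5}  B2 = {1, 2, 3}  B3 = {2, 3, 4}  B4 = {2, 4, 6}
Tree: B1–B2, B2–B3, B3–B4
Each bag holds 3 vertices, so the decomposition has width 2, which upper-bounds the treewidth. Since 5–1–2–3–5 is a cycle in G, G is not acyclic. Forests are exactly the graphs of treewidth ≤ 1, so tw(G) ≥ 2. Combining the bounds, tw(G) = 2.

2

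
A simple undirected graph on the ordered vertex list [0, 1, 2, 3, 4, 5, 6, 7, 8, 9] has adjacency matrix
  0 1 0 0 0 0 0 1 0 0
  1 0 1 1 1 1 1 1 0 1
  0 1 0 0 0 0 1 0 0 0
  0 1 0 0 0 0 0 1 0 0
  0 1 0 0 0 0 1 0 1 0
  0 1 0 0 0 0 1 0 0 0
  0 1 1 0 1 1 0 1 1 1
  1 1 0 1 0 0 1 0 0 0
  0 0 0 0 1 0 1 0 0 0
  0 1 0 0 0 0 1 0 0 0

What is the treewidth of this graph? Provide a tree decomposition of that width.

Every bag has size at most 3, so the width is 3 − 1 = 2 and tw(G) ≤ 2. For the lower bound, the 3 vertices {4, 6, 8} are pairwise adjacent, and any tree decomposition puts a clique entirely inside one bag — forcing width ≥ 2. Combining the bounds, tw(G) = 2.

Treewidth 2.
Bags: B1 = {1, 6, 9}  B2 = {1, 4, 6}  B3 = {1, 6, 7}  B4 = {4, 6, 8}  B5 = {0, 1, 7}  B6 = {1, 2, 6}  B7 = {1, 3, 7}  B8 = {1, 5, 6}
Tree: B1–B2, B1–B3, B2–B4, B3–B5, B3–B6, B5–B7, B6–B8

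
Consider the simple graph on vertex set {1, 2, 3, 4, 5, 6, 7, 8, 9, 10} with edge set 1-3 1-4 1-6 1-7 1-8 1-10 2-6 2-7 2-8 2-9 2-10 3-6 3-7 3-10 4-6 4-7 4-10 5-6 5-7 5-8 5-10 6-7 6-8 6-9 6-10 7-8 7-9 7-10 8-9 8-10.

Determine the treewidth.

4

A width-4 tree decomposition is:
Bags: B1 = {1, 3, 6, 7, 10}  B2 = {1, 6, 7, 8, 10}  B3 = {5, 6, 7, 8, 10}  B4 = {2, 6, 7, 8, 10}  B5 = {2, 6, 7, 8, 9}  B6 = {1, 4, 6, 7, 10}
Tree: B1–B2, B2–B3, B3–B4, B4–B5, B2–B6
The largest bag has 5 vertices, giving width 4; this decomposition certifies tw(G) ≤ 4. Conversely, {2, 6, 7, 8, 9} is a clique of size 5, and the vertices of any clique must share a bag in every tree decomposition; so some bag has ≥ 5 vertices and tw(G) ≥ 4. Hence tw(G) = 4 exactly.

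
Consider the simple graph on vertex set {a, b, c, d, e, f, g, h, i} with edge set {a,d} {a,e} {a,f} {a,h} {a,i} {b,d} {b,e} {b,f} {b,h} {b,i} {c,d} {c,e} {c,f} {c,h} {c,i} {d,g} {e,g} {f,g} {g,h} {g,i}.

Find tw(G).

4

A width-4 tree decomposition is:
Bags: B1 = {a, b, c, g, h}  B2 = {a, b, c, d, g}  B3 = {a, b, c, f, g}  B4 = {a, b, c, e, g}  B5 = {a, b, c, g, i}
Tree: B1–B2, B2–B3, B3–B4, B4–B5
The largest bag has 5 vertices, giving width 4; this decomposition certifies tw(G) ≤ 4. For the lower bound: the 5 vertex sets {c,h}, {d,g}, {a,f}, {b}, {e} are disjoint, each induces a connected subgraph, and every pair is joined by at least one edge of G. Contracting each set to a single vertex therefore yields K_{5} as a minor, and since treewidth is minor-monotone, tw(G) ≥ tw(K_{5}) = 4. Hence tw(G) = 4 exactly.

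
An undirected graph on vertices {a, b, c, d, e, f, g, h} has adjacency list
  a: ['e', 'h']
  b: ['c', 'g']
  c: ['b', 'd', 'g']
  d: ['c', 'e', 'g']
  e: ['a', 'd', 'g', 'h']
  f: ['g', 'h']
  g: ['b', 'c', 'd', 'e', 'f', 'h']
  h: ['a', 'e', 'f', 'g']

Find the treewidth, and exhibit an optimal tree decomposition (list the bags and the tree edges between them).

Treewidth 2.
One such decomposition:
Bags: B1 = {e, g, h}  B2 = {d, e, g}  B3 = {c, d, g}  B4 = {b, c, g}  B5 = {f, g, h}  B6 = {a, e, h}
Tree: B1–B2, B2–B3, B3–B4, B1–B5, B1–B6

Each bag holds 3 vertices, so the decomposition has width 2, which upper-bounds the treewidth. For the lower bound, the 3 vertices {d, e, g} are pairwise adjacent, and any tree decomposition puts a clique entirely inside one bag — forcing width ≥ 2. Therefore the treewidth is 2.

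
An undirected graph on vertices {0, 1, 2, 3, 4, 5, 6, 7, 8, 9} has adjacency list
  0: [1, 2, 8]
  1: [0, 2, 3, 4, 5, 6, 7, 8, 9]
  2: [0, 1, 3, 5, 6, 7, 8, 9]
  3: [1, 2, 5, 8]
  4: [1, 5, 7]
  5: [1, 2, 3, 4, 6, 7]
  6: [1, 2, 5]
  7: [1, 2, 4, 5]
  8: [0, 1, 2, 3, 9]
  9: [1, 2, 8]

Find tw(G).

A width-3 tree decomposition is:
Bags: B1 = {1, 2, 3, 5}  B2 = {1, 2, 3, 8}  B3 = {1, 2, 5, 6}  B4 = {0, 1, 2, 8}  B5 = {1, 2, 5, 7}  B6 = {1, 4, 5, 7}  B7 = {1, 2, 8, 9}
Tree: B1–B2, B1–B3, B2–B4, B3–B5, B5–B6, B2–B7
The largest bag has 4 vertices, giving width 3; this decomposition certifies tw(G) ≤ 3. On the other hand G contains the 4-clique {0, 1, 2, 8}. A clique must lie in a single bag of any decomposition, so no decomposition can have width below 3. Hence tw(G) = 3 exactly.

3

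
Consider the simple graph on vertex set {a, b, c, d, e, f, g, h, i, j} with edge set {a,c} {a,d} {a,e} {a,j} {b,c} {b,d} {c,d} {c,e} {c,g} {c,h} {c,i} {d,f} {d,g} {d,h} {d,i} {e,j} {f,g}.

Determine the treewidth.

A width-2 tree decomposition is:
Bags: B1 = {a, c, d}  B2 = {a, c, e}  B3 = {a, e, j}  B4 = {c, d, h}  B5 = {c, d, g}  B6 = {d, f, g}  B7 = {c, d, i}  B8 = {b, c, d}
Tree: B1–B2, B2–B3, B1–B4, B4–B5, B5–B6, B5–B7, B1–B8
The largest bag has 3 vertices, giving width 2; this decomposition certifies tw(G) ≤ 2. For the lower bound, the 3 vertices {c, d, g} are pairwise adjacent, and any tree decomposition puts a clique entirely inside one bag — forcing width ≥ 2. Therefore the treewidth is 2.

2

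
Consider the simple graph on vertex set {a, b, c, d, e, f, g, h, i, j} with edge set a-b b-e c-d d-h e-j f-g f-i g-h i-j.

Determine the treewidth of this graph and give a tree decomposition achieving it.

Treewidth 1.
One optimal decomposition is:
Bags: B1 = {c, d}  B2 = {d, h}  B3 = {g, h}  B4 = {f, g}  B5 = {f, i}  B6 = {i, j}  B7 = {e, j}  B8 = {b, e}  B9 = {a, b}
Tree: B1–B2, B2–B3, B3–B4, B4–B5, B5–B6, B6–B7, B7–B8, B8–B9

Each bag holds 2 vertices, so the decomposition has width 1, which upper-bounds the treewidth. Since G has at least one edge (e.g. c–d), it is not an edgeless graph, so tw(G) ≥ 1. The upper and lower bounds meet at 1, so that is the treewidth.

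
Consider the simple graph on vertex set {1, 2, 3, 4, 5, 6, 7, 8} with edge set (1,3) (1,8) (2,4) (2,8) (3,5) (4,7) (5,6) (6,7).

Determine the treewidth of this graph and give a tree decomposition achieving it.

Each bag holds 3 vertices, so the decomposition has width 2, which upper-bounds the treewidth. Since 5–6–7–4–2–8–1–3–5 is a cycle in G, G is not acyclic. Forests are exactly the graphs of treewidth ≤ 1, so tw(G) ≥ 2. Combining the bounds, tw(G) = 2.

Treewidth 2.
Bags: B1 = {5, 6, 7}  B2 = {4, 5, 7}  B3 = {2, 4, 5}  B4 = {2, 5, 8}  B5 = {1, 5, 8}  B6 = {1, 3, 5}
Tree: B1–B2, B2–B3, B3–B4, B4–B5, B5–B6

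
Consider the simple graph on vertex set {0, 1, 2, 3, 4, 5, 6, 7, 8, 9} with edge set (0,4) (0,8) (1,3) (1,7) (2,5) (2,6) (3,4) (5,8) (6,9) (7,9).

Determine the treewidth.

2

A width-2 tree decomposition is:
Bags: B1 = {6, 7, 9}  B2 = {1, 6, 7}  B3 = {1, 3, 6}  B4 = {3, 4, 6}  B5 = {0, 4, 6}  B6 = {0, 6, 8}  B7 = {5, 6, 8}  B8 = {2, 5, 6}
Tree: B1–B2, B2–B3, B3–B4, B4–B5, B5–B6, B6–B7, B7–B8
Each bag holds 3 vertices, so the decomposition has width 2, which upper-bounds the treewidth. Since 6–9–7–1–3–4–0–8–5–2–6 is a cycle in G, G is not acyclic. Forests are exactly the graphs of treewidth ≤ 1, so tw(G) ≥ 2. The upper and lower bounds meet at 2, so that is the treewidth.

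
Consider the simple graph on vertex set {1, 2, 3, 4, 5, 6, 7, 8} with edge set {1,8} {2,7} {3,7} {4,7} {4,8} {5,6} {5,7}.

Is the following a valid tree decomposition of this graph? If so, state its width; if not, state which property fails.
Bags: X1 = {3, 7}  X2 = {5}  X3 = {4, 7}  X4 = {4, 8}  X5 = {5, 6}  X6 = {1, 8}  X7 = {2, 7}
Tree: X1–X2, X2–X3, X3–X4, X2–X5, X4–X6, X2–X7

No — edge (7,5) lies in no bag.

A tree decomposition must satisfy three properties: every vertex lies in some bag; for every edge, both endpoints lie together in some bag; and for every vertex, the bags containing it form a connected subtree. Here edge (7,5) lies in no bag, so the decomposition is invalid.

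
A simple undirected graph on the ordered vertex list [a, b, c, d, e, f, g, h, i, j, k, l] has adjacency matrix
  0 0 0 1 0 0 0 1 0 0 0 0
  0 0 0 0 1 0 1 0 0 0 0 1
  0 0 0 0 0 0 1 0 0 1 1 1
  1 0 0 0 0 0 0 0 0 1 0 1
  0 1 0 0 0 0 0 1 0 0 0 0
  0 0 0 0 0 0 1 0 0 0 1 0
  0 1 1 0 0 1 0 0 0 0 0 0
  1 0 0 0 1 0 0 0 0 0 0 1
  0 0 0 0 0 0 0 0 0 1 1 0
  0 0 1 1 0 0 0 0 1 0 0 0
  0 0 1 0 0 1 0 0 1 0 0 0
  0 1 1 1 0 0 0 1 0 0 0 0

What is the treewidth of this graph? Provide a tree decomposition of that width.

Each bag holds 4 vertices, so the decomposition has width 3, which upper-bounds the treewidth. For the lower bound: the 4 vertex sets {a,e,h}, {d}, {l}, {b,c,g,j} are disjoint, each induces a connected subgraph, and every pair is joined by at least one edge of G. Contracting each set to a single vertex therefore yields K_{4} as a minor, and since treewidth is minor-monotone, tw(G) ≥ tw(K_{4}) = 3. Hence tw(G) = 3 exactly.

Treewidth 3.
One optimal decomposition is:
Bags: B1 = {a, d, e, h}  B2 = {d, e, h, l}  B3 = {b, d, e, l}  B4 = {b, d, j, l}  B5 = {b, c, j, l}  B6 = {b, c, g, j}  B7 = {c, g, i, j}  B8 = {c, g, i, k}  B9 = {f, g, i, k}
Tree: B1–B2, B2–B3, B3–B4, B4–B5, B5–B6, B6–B7, B7–B8, B8–B9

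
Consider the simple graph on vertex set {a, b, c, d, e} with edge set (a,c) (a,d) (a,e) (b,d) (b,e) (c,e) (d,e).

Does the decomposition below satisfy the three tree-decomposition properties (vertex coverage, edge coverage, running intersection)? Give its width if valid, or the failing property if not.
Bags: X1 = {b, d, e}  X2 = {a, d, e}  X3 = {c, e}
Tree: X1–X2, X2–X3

A tree decomposition must satisfy three properties: every vertex lies in some bag; for every edge, both endpoints lie together in some bag; and for every vertex, the bags containing it form a connected subtree. Here edge (a,c) lies in no bag, so the decomposition is invalid.

No — edge (a,c) lies in no bag.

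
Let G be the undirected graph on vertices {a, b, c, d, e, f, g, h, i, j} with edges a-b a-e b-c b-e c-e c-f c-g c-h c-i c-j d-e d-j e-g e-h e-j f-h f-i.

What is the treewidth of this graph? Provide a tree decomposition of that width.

Treewidth 2.
Bags: B1 = {c, e, j}  B2 = {c, e, g}  B3 = {c, e, h}  B4 = {b, c, e}  B5 = {c, f, h}  B6 = {a, b, e}  B7 = {d, e, j}  B8 = {c, f, i}
Tree: B1–B2, B1–B3, B1–B4, B3–B5, B4–B6, B1–B7, B5–B8

Each bag holds 3 vertices, so the decomposition has width 2, which upper-bounds the treewidth. Conversely, {d, e, j} is a clique of size 3, and the vertices of any clique must share a bag in every tree decomposition; so some bag has ≥ 3 vertices and tw(G) ≥ 2. The upper and lower bounds meet at 2, so that is the treewidth.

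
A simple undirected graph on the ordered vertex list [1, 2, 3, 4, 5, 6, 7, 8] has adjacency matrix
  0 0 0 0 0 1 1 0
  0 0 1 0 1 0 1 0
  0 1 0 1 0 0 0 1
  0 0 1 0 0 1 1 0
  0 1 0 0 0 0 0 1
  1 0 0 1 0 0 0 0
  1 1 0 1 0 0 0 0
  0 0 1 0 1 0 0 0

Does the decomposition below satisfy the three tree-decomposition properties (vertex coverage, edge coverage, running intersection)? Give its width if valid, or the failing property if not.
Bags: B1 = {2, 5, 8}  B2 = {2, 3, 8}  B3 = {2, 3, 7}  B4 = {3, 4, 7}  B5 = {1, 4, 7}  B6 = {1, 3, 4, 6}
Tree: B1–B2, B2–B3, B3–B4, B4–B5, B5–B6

A tree decomposition must satisfy three properties: every vertex lies in some bag; for every edge, both endpoints lie together in some bag; and for every vertex, the bags containing it form a connected subtree. Here bags containing vertex 3 are not connected in the tree, so the decomposition is invalid.

No — bags containing vertex 3 are not connected in the tree.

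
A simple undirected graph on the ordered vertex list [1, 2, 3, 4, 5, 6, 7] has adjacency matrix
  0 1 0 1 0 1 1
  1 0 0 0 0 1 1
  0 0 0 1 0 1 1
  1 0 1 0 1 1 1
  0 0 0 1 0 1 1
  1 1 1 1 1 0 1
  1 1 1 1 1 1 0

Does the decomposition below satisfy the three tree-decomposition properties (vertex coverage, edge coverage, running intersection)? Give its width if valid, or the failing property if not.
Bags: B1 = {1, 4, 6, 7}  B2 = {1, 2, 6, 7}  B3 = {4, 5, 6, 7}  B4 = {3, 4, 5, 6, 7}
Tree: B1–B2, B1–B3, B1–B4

A tree decomposition must satisfy three properties: every vertex lies in some bag; for every edge, both endpoints lie together in some bag; and for every vertex, the bags containing it form a connected subtree. Here bags containing vertex 5 are not connected in the tree, so the decomposition is invalid.

No — bags containing vertex 5 are not connected in the tree.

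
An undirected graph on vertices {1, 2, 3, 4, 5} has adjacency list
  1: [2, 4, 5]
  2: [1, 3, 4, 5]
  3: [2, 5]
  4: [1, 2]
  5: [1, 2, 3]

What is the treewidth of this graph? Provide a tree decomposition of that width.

Treewidth 2.
One such decomposition:
Bags: B1 = {1, 2, 4}  B2 = {1, 2, 5}  B3 = {2, 3, 5}
Tree: B1–B2, B2–B3

Each bag holds 3 vertices, so the decomposition has width 2, which upper-bounds the treewidth. Conversely, {1, 2, 4} is a clique of size 3, and the vertices of any clique must share a bag in every tree decomposition; so some bag has ≥ 3 vertices and tw(G) ≥ 2. Therefore the treewidth is 2.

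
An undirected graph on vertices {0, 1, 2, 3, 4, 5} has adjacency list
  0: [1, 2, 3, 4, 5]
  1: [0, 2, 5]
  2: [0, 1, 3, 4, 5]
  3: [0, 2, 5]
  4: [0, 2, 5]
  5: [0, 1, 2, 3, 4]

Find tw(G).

3

A width-3 tree decomposition is:
Bags: B1 = {0, 2, 3, 5}  B2 = {0, 1, 2, 5}  B3 = {0, 2, 4, 5}
Tree: B1–B2, B1–B3
Each bag holds 4 vertices, so the decomposition has width 3, which upper-bounds the treewidth. For the lower bound, the 4 vertices {0, 1, 2, 5} are pairwise adjacent, and any tree decomposition puts a clique entirely inside one bag — forcing width ≥ 3. Therefore the treewidth is 3.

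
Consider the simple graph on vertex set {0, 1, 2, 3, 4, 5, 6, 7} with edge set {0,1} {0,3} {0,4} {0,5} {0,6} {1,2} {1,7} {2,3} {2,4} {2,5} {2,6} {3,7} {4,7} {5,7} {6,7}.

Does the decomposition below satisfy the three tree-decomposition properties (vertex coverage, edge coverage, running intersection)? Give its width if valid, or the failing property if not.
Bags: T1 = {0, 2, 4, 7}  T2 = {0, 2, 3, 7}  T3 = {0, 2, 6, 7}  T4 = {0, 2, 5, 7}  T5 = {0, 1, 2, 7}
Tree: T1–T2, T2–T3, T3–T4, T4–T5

Yes; width 3.

Every vertex of G appears in some bag (union = {0, 1, 2, 3, 4, 5, 6, 7}); every edge is covered by a bag; and for each vertex v the set of bags containing v is connected in the bag tree. The decomposition is therefore valid. The largest bag has 4 vertices, so the width is 3.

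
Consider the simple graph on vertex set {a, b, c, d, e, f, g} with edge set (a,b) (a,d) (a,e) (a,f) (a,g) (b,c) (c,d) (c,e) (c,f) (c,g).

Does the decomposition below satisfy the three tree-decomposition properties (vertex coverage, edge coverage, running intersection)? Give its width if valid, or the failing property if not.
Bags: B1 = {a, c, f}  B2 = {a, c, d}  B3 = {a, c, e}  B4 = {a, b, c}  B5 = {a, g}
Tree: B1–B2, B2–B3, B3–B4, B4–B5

No — edge (c,g) lies in no bag.

A tree decomposition must satisfy three properties: every vertex lies in some bag; for every edge, both endpoints lie together in some bag; and for every vertex, the bags containing it form a connected subtree. Here edge (c,g) lies in no bag, so the decomposition is invalid.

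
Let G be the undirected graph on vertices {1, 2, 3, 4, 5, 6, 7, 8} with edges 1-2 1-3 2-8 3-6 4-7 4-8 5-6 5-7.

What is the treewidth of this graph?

A width-2 tree decomposition is:
Bags: B1 = {4, 7, 8}  B2 = {2, 7, 8}  B3 = {1, 2, 7}  B4 = {1, 3, 7}  B5 = {3, 6, 7}  B6 = {5, 6, 7}
Tree: B1–B2, B2–B3, B3–B4, B4–B5, B5–B6
Each bag holds 3 vertices, so the decomposition has width 2, which upper-bounds the treewidth. For the lower bound, G contains the cycle 7–4–8–2–1–3–6–5–7, so G is not a forest; only forests have treewidth ≤ 1, hence tw(G) ≥ 2. Hence tw(G) = 2 exactly.

2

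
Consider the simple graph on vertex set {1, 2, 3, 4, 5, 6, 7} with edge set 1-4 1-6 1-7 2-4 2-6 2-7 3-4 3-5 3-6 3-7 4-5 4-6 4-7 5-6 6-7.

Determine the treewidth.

A width-3 tree decomposition is:
Bags: B1 = {2, 4, 6, 7}  B2 = {1, 4, 6, 7}  B3 = {3, 4, 6, 7}  B4 = {3, 4, 5, 6}
Tree: B1–B2, B1–B3, B3–B4
The largest bag has 4 vertices, giving width 3; this decomposition certifies tw(G) ≤ 3. On the other hand G contains the 4-clique {3, 4, 5, 6}. A clique must lie in a single bag of any decomposition, so no decomposition can have width below 3. Therefore the treewidth is 3.

3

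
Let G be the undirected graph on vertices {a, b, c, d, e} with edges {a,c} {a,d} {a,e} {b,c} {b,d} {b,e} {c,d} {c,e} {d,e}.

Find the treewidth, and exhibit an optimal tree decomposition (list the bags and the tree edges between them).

The largest bag has 4 vertices, giving width 3; this decomposition certifies tw(G) ≤ 3. Conversely, {a, c, d, e} is a clique of size 4, and the vertices of any clique must share a bag in every tree decomposition; so some bag has ≥ 4 vertices and tw(G) ≥ 3. The upper and lower bounds meet at 3, so that is the treewidth.

Treewidth 3.
One such decomposition:
Bags: B1 = {b, c, d, e}  B2 = {a, c, d, e}
Tree: B1–B2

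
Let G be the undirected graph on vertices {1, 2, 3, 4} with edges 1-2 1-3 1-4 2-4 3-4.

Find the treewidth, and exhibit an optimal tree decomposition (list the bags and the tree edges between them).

Each bag holds 3 vertices, so the decomposition has width 2, which upper-bounds the treewidth. Conversely, {1, 2, 4} is a clique of size 3, and the vertices of any clique must share a bag in every tree decomposition; so some bag has ≥ 3 vertices and tw(G) ≥ 2. Hence tw(G) = 2 exactly.

Treewidth 2.
Bags: B1 = {1, 2, 4}  B2 = {1, 3, 4}
Tree: B1–B2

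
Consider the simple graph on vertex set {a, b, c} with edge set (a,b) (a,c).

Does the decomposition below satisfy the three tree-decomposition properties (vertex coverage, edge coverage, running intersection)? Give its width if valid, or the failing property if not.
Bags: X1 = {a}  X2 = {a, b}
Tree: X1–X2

A tree decomposition must satisfy three properties: every vertex lies in some bag; for every edge, both endpoints lie together in some bag; and for every vertex, the bags containing it form a connected subtree. Here vertex c appears in no bag, so the decomposition is invalid.

No — vertex c appears in no bag.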